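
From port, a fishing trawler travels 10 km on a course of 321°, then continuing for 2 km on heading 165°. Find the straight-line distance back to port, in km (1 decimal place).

Leg 1 (321°, 10 km): east 10 sin 321° = -6.29, north 10 cos 321° = 7.77
Leg 2 (165°, 2 km): east 2 sin 165° = 0.52, north 2 cos 165° = -1.93
Net: -5.78 east, 5.84 north. Distance = √((-5.78)² + (5.84)²) = 8.213 km.

8.2 km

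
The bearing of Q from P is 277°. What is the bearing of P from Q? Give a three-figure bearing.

Back-bearing = 277° − 180° = 097°.

097°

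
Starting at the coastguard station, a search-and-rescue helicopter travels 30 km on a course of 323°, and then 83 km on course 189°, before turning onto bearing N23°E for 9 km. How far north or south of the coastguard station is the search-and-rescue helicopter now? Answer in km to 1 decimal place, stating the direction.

Leg 1 (323°, 30 km): east 30 sin 323° = -18.05, north 30 cos 323° = 23.96
Leg 2 (189°, 83 km): east 83 sin 189° = -12.98, north 83 cos 189° = -81.98
Leg 3 (N23°E, 9 km): east 9 sin 23° = 3.52, north 9 cos 23° = 8.28
Net north component: -49.73 km.

49.7 km south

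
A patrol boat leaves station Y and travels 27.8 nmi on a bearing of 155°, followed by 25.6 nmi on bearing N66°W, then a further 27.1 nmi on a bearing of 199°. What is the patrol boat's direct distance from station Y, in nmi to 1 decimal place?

45.3 nmi

Leg 1 (155°, 27.8 nmi): east 27.8 sin 155° = 11.75, north 27.8 cos 155° = -25.20
Leg 2 (N66°W, 25.6 nmi): east 25.6 sin 294° = -23.39, north 25.6 cos 294° = 10.41
Leg 3 (199°, 27.1 nmi): east 27.1 sin 199° = -8.82, north 27.1 cos 199° = -25.62
Net: -20.46 east, -40.41 north. Distance = √((-20.46)² + (-40.41)²) = 45.292 nmi.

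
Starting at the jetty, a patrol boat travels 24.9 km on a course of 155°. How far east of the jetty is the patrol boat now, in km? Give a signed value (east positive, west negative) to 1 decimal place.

10.5 km

Leg 1 (155°, 24.9 km): east 24.9 sin 155° = 10.52, north 24.9 cos 155° = -22.57
Net east component: 10.52 km.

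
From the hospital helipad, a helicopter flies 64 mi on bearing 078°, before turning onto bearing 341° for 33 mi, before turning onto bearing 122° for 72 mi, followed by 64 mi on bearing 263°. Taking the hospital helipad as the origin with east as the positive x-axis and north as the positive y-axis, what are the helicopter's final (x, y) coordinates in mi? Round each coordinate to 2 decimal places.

Leg 1 (078°, 64 mi): east 64 sin 78° = 62.60, north 64 cos 78° = 13.31
Leg 2 (341°, 33 mi): east 33 sin 341° = -10.74, north 33 cos 341° = 31.20
Leg 3 (122°, 72 mi): east 72 sin 122° = 61.06, north 72 cos 122° = -38.15
Leg 4 (263°, 64 mi): east 64 sin 263° = -63.52, north 64 cos 263° = -7.80
Summing: 49.39 mi east, -1.45 mi north → (49.39, -1.45).

(49.39, -1.45)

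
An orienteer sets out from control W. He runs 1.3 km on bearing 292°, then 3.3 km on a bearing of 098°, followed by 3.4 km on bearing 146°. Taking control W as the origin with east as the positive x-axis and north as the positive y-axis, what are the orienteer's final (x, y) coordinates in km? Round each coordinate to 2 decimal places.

(3.96, -2.79)

Leg 1 (292°, 1.3 km): east 1.3 sin 292° = -1.21, north 1.3 cos 292° = 0.49
Leg 2 (098°, 3.3 km): east 3.3 sin 98° = 3.27, north 3.3 cos 98° = -0.46
Leg 3 (146°, 3.4 km): east 3.4 sin 146° = 1.90, north 3.4 cos 146° = -2.82
Summing: 3.96 km east, -2.79 km north → (3.96, -2.79).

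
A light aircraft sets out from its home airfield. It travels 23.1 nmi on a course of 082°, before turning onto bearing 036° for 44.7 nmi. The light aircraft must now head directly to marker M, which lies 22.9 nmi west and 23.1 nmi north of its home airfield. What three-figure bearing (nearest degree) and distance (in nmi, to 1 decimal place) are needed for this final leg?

Leg 1 (082°, 23.1 nmi): east 23.1 sin 82° = 22.88, north 23.1 cos 82° = 3.21
Leg 2 (036°, 44.7 nmi): east 44.7 sin 36° = 26.27, north 44.7 cos 36° = 36.16
Current position: (49.15, 39.38). Target: (-22.9, 23.1). Remaining: Δeast = -72.05, Δnorth = -16.28.
Bearing = atan2(-72.05, -16.28) mod 360° = 257.27°; distance = √((-72.05)² + (-16.28)²) = 73.865 nmi.

257°, 73.9 nmi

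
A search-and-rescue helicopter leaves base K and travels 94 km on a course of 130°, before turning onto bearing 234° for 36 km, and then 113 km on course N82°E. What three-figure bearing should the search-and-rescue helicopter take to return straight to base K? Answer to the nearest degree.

Leg 1 (130°, 94 km): east 94 sin 130° = 72.01, north 94 cos 130° = -60.42
Leg 2 (234°, 36 km): east 36 sin 234° = -29.12, north 36 cos 234° = -21.16
Leg 3 (N82°E, 113 km): east 113 sin 82° = 111.90, north 113 cos 82° = 15.73
Net displacement: 154.78 east, -65.86 north. Direction back to start is (-154.78, 65.86): bearing = atan2(-154.78, 65.86) mod 360° = 293.05° ≈ 293°.

293°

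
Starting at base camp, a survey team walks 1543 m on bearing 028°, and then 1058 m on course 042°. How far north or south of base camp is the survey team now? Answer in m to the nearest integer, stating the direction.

2149 m north

Leg 1 (028°, 1543 m): east 1543 sin 28° = 724.39, north 1543 cos 28° = 1362.39
Leg 2 (042°, 1058 m): east 1058 sin 42° = 707.94, north 1058 cos 42° = 786.25
Net north component: 2148.64 m.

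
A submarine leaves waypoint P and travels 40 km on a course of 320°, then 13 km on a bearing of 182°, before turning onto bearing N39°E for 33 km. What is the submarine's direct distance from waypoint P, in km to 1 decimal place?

43.6 km

Leg 1 (320°, 40 km): east 40 sin 320° = -25.71, north 40 cos 320° = 30.64
Leg 2 (182°, 13 km): east 13 sin 182° = -0.45, north 13 cos 182° = -12.99
Leg 3 (N39°E, 33 km): east 33 sin 39° = 20.77, north 33 cos 39° = 25.65
Net: -5.40 east, 43.30 north. Distance = √((-5.40)² + (43.30)²) = 43.631 km.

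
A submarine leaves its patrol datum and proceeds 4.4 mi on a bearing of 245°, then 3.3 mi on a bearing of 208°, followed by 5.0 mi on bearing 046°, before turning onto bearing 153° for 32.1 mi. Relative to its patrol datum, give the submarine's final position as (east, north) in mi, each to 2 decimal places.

Leg 1 (245°, 4.4 mi): east 4.4 sin 245° = -3.99, north 4.4 cos 245° = -1.86
Leg 2 (208°, 3.3 mi): east 3.3 sin 208° = -1.55, north 3.3 cos 208° = -2.91
Leg 3 (046°, 5.0 mi): east 5.0 sin 46° = 3.60, north 5.0 cos 46° = 3.47
Leg 4 (153°, 32.1 mi): east 32.1 sin 153° = 14.57, north 32.1 cos 153° = -28.60
Summing: 12.63 mi east, -29.90 mi north → (12.63, -29.90).

(12.63, -29.90)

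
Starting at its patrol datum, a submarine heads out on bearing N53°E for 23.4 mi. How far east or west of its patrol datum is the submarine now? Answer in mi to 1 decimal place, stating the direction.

18.7 mi east

Leg 1 (N53°E, 23.4 mi): east 23.4 sin 53° = 18.69, north 23.4 cos 53° = 14.08
Net east component: 18.69 mi.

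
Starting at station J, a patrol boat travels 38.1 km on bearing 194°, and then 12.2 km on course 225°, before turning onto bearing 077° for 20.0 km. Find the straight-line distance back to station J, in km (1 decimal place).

Leg 1 (194°, 38.1 km): east 38.1 sin 194° = -9.22, north 38.1 cos 194° = -36.97
Leg 2 (225°, 12.2 km): east 12.2 sin 225° = -8.63, north 12.2 cos 225° = -8.63
Leg 3 (077°, 20.0 km): east 20.0 sin 77° = 19.49, north 20.0 cos 77° = 4.50
Net: 1.64 east, -41.10 north. Distance = √((1.64)² + (-41.10)²) = 41.129 km.

41.1 km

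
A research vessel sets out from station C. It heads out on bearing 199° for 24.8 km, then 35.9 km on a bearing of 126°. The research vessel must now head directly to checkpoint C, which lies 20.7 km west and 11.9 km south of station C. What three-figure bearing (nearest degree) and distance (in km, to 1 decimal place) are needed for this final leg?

308°, 52.9 km

Leg 1 (199°, 24.8 km): east 24.8 sin 199° = -8.07, north 24.8 cos 199° = -23.45
Leg 2 (126°, 35.9 km): east 35.9 sin 126° = 29.04, north 35.9 cos 126° = -21.10
Current position: (20.97, -44.55). Target: (-20.7, -11.9). Remaining: Δeast = -41.67, Δnorth = 32.65.
Bearing = atan2(-41.67, 32.65) mod 360° = 308.08°; distance = √((-41.67)² + (32.65)²) = 52.938 km.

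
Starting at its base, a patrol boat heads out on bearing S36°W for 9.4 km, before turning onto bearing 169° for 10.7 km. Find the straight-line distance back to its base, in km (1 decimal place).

Leg 1 (S36°W, 9.4 km): east 9.4 sin 216° = -5.53, north 9.4 cos 216° = -7.60
Leg 2 (169°, 10.7 km): east 10.7 sin 169° = 2.04, north 10.7 cos 169° = -10.50
Net: -3.48 east, -18.11 north. Distance = √((-3.48)² + (-18.11)²) = 18.440 km.

18.4 km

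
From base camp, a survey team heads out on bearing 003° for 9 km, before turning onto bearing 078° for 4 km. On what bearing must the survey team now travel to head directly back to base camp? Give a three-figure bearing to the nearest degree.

204°

Leg 1 (003°, 9 km): east 9 sin 3° = 0.47, north 9 cos 3° = 8.99
Leg 2 (078°, 4 km): east 4 sin 78° = 3.91, north 4 cos 78° = 0.83
Net displacement: 4.38 east, 9.82 north. Direction back to start is (-4.38, -9.82): bearing = atan2(-4.38, -9.82) mod 360° = 204.06° ≈ 204°.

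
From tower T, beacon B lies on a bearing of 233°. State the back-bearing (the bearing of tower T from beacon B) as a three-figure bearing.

053°

Back-bearing = 233° − 180° = 053°.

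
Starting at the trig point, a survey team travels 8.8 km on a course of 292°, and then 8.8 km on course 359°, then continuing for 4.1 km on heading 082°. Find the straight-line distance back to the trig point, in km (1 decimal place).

Leg 1 (292°, 8.8 km): east 8.8 sin 292° = -8.16, north 8.8 cos 292° = 3.30
Leg 2 (359°, 8.8 km): east 8.8 sin 359° = -0.15, north 8.8 cos 359° = 8.80
Leg 3 (082°, 4.1 km): east 4.1 sin 82° = 4.06, north 4.1 cos 82° = 0.57
Net: -4.25 east, 12.67 north. Distance = √((-4.25)² + (12.67)²) = 13.361 km.

13.4 km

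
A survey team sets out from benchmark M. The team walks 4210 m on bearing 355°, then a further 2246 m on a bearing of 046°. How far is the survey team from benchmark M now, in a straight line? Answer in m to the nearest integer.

Leg 1 (355°, 4210 m): east 4210 sin 355° = -366.93, north 4210 cos 355° = 4193.98
Leg 2 (046°, 2246 m): east 2246 sin 46° = 1615.64, north 2246 cos 46° = 1560.20
Net: 1248.71 east, 5754.18 north. Distance = √((1248.71)² + (5754.18)²) = 5888.115 m.

5888 m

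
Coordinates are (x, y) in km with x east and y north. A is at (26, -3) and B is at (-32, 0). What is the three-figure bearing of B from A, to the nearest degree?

Δeast = -32 − 26 = -58.00; Δnorth = 0 − -3 = 3.00.
Bearing = atan2(Δeast, Δnorth) mod 360° = 272.96° ≈ 273°.

273°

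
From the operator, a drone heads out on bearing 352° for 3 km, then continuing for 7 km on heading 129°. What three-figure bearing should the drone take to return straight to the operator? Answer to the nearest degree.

286°

Leg 1 (352°, 3 km): east 3 sin 352° = -0.42, north 3 cos 352° = 2.97
Leg 2 (129°, 7 km): east 7 sin 129° = 5.44, north 7 cos 129° = -4.41
Net displacement: 5.02 east, -1.43 north. Direction back to start is (-5.02, 1.43): bearing = atan2(-5.02, 1.43) mod 360° = 285.94° ≈ 286°.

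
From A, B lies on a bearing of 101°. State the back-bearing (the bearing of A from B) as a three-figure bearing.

281°

Back-bearing = 101° + 180° = 281°.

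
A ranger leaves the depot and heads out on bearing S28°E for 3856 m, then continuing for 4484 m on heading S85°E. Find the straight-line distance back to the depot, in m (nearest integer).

7335 m

Leg 1 (S28°E, 3856 m): east 3856 sin 152° = 1810.28, north 3856 cos 152° = -3404.65
Leg 2 (S85°E, 4484 m): east 4484 sin 95° = 4466.94, north 4484 cos 95° = -390.81
Net: 6277.22 east, -3795.45 north. Distance = √((6277.22)² + (-3795.45)²) = 7335.458 m.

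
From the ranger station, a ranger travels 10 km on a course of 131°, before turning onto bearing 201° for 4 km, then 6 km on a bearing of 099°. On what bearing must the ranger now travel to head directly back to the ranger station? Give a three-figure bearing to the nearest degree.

313°

Leg 1 (131°, 10 km): east 10 sin 131° = 7.55, north 10 cos 131° = -6.56
Leg 2 (201°, 4 km): east 4 sin 201° = -1.43, north 4 cos 201° = -3.73
Leg 3 (099°, 6 km): east 6 sin 99° = 5.93, north 6 cos 99° = -0.94
Net displacement: 12.04 east, -11.23 north. Direction back to start is (-12.04, 11.23): bearing = atan2(-12.04, 11.23) mod 360° = 313.02° ≈ 313°.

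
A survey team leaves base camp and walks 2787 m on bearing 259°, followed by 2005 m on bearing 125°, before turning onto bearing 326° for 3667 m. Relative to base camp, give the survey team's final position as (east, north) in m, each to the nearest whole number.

(-3144, 1358)

Leg 1 (259°, 2787 m): east 2787 sin 259° = -2735.79, north 2787 cos 259° = -531.78
Leg 2 (125°, 2005 m): east 2005 sin 125° = 1642.40, north 2005 cos 125° = -1150.02
Leg 3 (326°, 3667 m): east 3667 sin 326° = -2050.56, north 3667 cos 326° = 3040.08
Summing: -3143.96 m east, 1358.28 m north → (-3144, 1358).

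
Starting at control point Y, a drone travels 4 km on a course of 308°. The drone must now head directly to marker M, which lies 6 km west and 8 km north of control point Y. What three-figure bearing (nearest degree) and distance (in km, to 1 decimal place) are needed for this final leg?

333°, 6.2 km

Leg 1 (308°, 4 km): east 4 sin 308° = -3.15, north 4 cos 308° = 2.46
Current position: (-3.15, 2.46). Target: (-6, 8). Remaining: Δeast = -2.85, Δnorth = 5.54.
Bearing = atan2(-2.85, 5.54) mod 360° = 332.78°; distance = √((-2.85)² + (5.54)²) = 6.227 km.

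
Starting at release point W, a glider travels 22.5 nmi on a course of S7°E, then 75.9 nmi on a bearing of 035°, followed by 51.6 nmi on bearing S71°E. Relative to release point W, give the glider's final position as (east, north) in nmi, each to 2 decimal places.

(95.07, 23.04)

Leg 1 (S7°E, 22.5 nmi): east 22.5 sin 173° = 2.74, north 22.5 cos 173° = -22.33
Leg 2 (035°, 75.9 nmi): east 75.9 sin 35° = 43.53, north 75.9 cos 35° = 62.17
Leg 3 (S71°E, 51.6 nmi): east 51.6 sin 109° = 48.79, north 51.6 cos 109° = -16.80
Summing: 95.07 nmi east, 23.04 nmi north → (95.07, 23.04).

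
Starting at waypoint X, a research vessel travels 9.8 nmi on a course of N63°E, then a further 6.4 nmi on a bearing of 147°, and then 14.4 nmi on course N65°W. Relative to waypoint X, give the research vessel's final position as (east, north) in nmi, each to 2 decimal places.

(-0.83, 5.17)

Leg 1 (N63°E, 9.8 nmi): east 9.8 sin 63° = 8.73, north 9.8 cos 63° = 4.45
Leg 2 (147°, 6.4 nmi): east 6.4 sin 147° = 3.49, north 6.4 cos 147° = -5.37
Leg 3 (N65°W, 14.4 nmi): east 14.4 sin 295° = -13.05, north 14.4 cos 295° = 6.09
Summing: -0.83 nmi east, 5.17 nmi north → (-0.83, 5.17).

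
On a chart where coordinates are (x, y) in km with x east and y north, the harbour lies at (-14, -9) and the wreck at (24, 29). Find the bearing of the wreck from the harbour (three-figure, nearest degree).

045°

Δeast = 24 − -14 = 38.00; Δnorth = 29 − -9 = 38.00.
Bearing = atan2(Δeast, Δnorth) mod 360° = 45.00° ≈ 045°.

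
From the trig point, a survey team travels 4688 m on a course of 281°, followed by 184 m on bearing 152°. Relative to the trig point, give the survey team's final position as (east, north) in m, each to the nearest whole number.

Leg 1 (281°, 4688 m): east 4688 sin 281° = -4601.87, north 4688 cos 281° = 894.51
Leg 2 (152°, 184 m): east 184 sin 152° = 86.38, north 184 cos 152° = -162.46
Summing: -4515.49 m east, 732.05 m north → (-4515, 732).

(-4515, 732)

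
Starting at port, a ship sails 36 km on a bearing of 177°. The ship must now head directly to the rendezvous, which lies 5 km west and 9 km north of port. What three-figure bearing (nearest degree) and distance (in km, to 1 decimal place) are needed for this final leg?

351°, 45.5 km

Leg 1 (177°, 36 km): east 36 sin 177° = 1.88, north 36 cos 177° = -35.95
Current position: (1.88, -35.95). Target: (-5, 9). Remaining: Δeast = -6.88, Δnorth = 44.95.
Bearing = atan2(-6.88, 44.95) mod 360° = 351.29°; distance = √((-6.88)² + (44.95)²) = 45.475 km.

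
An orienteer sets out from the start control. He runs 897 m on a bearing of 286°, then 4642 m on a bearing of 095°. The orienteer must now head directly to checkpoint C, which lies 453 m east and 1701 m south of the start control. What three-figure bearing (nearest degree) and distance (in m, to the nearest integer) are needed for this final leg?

Leg 1 (286°, 897 m): east 897 sin 286° = -862.25, north 897 cos 286° = 247.25
Leg 2 (095°, 4642 m): east 4642 sin 95° = 4624.34, north 4642 cos 95° = -404.58
Current position: (3762.08, -157.33). Target: (453, -1701). Remaining: Δeast = -3309.08, Δnorth = -1543.67.
Bearing = atan2(-3309.08, -1543.67) mod 360° = 244.99°; distance = √((-3309.08)² + (-1543.67)²) = 3651.432 m.

245°, 3651 m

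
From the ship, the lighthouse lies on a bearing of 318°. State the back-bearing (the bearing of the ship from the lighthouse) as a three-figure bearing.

Back-bearing = 318° − 180° = 138°.

138°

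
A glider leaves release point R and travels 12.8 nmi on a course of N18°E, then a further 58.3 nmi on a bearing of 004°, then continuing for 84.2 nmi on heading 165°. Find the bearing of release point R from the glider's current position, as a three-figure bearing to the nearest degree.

Leg 1 (N18°E, 12.8 nmi): east 12.8 sin 18° = 3.96, north 12.8 cos 18° = 12.17
Leg 2 (004°, 58.3 nmi): east 58.3 sin 4° = 4.07, north 58.3 cos 4° = 58.16
Leg 3 (165°, 84.2 nmi): east 84.2 sin 165° = 21.79, north 84.2 cos 165° = -81.33
Net displacement: 29.81 east, -11.00 north. Direction back to start is (-29.81, 11.00): bearing = atan2(-29.81, 11.00) mod 360° = 290.25° ≈ 290°.

290°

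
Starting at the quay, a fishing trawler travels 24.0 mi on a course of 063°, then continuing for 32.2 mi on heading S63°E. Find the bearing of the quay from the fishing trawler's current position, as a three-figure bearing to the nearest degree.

Leg 1 (063°, 24.0 mi): east 24.0 sin 63° = 21.38, north 24.0 cos 63° = 10.90
Leg 2 (S63°E, 32.2 mi): east 32.2 sin 117° = 28.69, north 32.2 cos 117° = -14.62
Net displacement: 50.07 east, -3.72 north. Direction back to start is (-50.07, 3.72): bearing = atan2(-50.07, 3.72) mod 360° = 274.25° ≈ 274°.

274°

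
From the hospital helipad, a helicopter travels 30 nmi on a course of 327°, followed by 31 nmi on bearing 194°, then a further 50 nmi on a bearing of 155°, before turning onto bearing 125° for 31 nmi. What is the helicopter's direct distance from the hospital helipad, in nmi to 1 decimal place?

Leg 1 (327°, 30 nmi): east 30 sin 327° = -16.34, north 30 cos 327° = 25.16
Leg 2 (194°, 31 nmi): east 31 sin 194° = -7.50, north 31 cos 194° = -30.08
Leg 3 (155°, 50 nmi): east 50 sin 155° = 21.13, north 50 cos 155° = -45.32
Leg 4 (125°, 31 nmi): east 31 sin 125° = 25.39, north 31 cos 125° = -17.78
Net: 22.69 east, -68.02 north. Distance = √((22.69)² + (-68.02)²) = 71.699 nmi.

71.7 nmi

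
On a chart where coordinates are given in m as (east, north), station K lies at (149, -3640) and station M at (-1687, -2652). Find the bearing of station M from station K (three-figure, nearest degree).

Δeast = -1687 − 149 = -1836.00; Δnorth = -2652 − -3640 = 988.00.
Bearing = atan2(Δeast, Δnorth) mod 360° = 298.29° ≈ 298°.

298°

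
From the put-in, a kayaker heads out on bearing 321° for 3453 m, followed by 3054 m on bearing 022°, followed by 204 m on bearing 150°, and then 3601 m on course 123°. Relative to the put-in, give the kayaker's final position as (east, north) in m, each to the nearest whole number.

(2093, 3377)

Leg 1 (321°, 3453 m): east 3453 sin 321° = -2173.04, north 3453 cos 321° = 2683.49
Leg 2 (022°, 3054 m): east 3054 sin 22° = 1144.05, north 3054 cos 22° = 2831.62
Leg 3 (150°, 204 m): east 204 sin 150° = 102.00, north 204 cos 150° = -176.67
Leg 4 (123°, 3601 m): east 3601 sin 123° = 3020.05, north 3601 cos 123° = -1961.25
Summing: 2093.06 m east, 3377.19 m north → (2093, 3377).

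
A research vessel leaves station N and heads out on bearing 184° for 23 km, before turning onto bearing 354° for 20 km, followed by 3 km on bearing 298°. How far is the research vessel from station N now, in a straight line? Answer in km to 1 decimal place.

Leg 1 (184°, 23 km): east 23 sin 184° = -1.60, north 23 cos 184° = -22.94
Leg 2 (354°, 20 km): east 20 sin 354° = -2.09, north 20 cos 354° = 19.89
Leg 3 (298°, 3 km): east 3 sin 298° = -2.65, north 3 cos 298° = 1.41
Net: -6.34 east, -1.65 north. Distance = √((-6.34)² + (-1.65)²) = 6.554 km.

6.6 km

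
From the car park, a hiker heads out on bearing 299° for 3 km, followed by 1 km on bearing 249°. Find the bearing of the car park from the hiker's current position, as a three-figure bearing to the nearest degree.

Leg 1 (299°, 3 km): east 3 sin 299° = -2.62, north 3 cos 299° = 1.45
Leg 2 (249°, 1 km): east 1 sin 249° = -0.93, north 1 cos 249° = -0.36
Net displacement: -3.56 east, 1.10 north. Direction back to start is (3.56, -1.10): bearing = atan2(3.56, -1.10) mod 360° = 107.12° ≈ 107°.

107°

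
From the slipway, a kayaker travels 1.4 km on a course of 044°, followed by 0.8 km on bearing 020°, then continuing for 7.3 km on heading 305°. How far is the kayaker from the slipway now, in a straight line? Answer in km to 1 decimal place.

Leg 1 (044°, 1.4 km): east 1.4 sin 44° = 0.97, north 1.4 cos 44° = 1.01
Leg 2 (020°, 0.8 km): east 0.8 sin 20° = 0.27, north 0.8 cos 20° = 0.75
Leg 3 (305°, 7.3 km): east 7.3 sin 305° = -5.98, north 7.3 cos 305° = 4.19
Net: -4.73 east, 5.95 north. Distance = √((-4.73)² + (5.95)²) = 7.600 km.

7.6 km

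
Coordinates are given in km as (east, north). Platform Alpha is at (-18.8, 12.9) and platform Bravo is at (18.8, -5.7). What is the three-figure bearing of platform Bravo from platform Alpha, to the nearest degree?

116°

Δeast = 18.8 − -18.8 = 37.60; Δnorth = -5.7 − 12.9 = -18.60.
Bearing = atan2(Δeast, Δnorth) mod 360° = 116.32° ≈ 116°.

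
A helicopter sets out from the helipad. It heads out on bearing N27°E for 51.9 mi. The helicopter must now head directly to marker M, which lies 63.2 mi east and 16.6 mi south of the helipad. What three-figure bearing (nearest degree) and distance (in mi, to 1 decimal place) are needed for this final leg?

148°, 74.3 mi

Leg 1 (N27°E, 51.9 mi): east 51.9 sin 27° = 23.56, north 51.9 cos 27° = 46.24
Current position: (23.56, 46.24). Target: (63.2, -16.6). Remaining: Δeast = 39.64, Δnorth = -62.84.
Bearing = atan2(39.64, -62.84) mod 360° = 147.76°; distance = √((39.64)² + (-62.84)²) = 74.300 mi.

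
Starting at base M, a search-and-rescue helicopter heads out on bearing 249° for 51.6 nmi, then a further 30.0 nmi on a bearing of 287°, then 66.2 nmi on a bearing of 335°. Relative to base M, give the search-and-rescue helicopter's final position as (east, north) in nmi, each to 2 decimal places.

(-104.84, 50.28)

Leg 1 (249°, 51.6 nmi): east 51.6 sin 249° = -48.17, north 51.6 cos 249° = -18.49
Leg 2 (287°, 30.0 nmi): east 30.0 sin 287° = -28.69, north 30.0 cos 287° = 8.77
Leg 3 (335°, 66.2 nmi): east 66.2 sin 335° = -27.98, north 66.2 cos 335° = 60.00
Summing: -104.84 nmi east, 50.28 nmi north → (-104.84, 50.28).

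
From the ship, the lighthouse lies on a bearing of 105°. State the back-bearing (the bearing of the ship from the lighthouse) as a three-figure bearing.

285°

Back-bearing = 105° + 180° = 285°.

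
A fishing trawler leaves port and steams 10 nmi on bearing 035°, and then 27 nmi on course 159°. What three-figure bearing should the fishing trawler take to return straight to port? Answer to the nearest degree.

Leg 1 (035°, 10 nmi): east 10 sin 35° = 5.74, north 10 cos 35° = 8.19
Leg 2 (159°, 27 nmi): east 27 sin 159° = 9.68, north 27 cos 159° = -25.21
Net displacement: 15.41 east, -17.02 north. Direction back to start is (-15.41, 17.02): bearing = atan2(-15.41, 17.02) mod 360° = 317.83° ≈ 318°.

318°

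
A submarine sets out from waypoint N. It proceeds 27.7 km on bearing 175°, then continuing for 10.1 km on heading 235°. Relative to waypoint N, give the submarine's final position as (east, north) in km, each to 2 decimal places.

(-5.86, -33.39)

Leg 1 (175°, 27.7 km): east 27.7 sin 175° = 2.41, north 27.7 cos 175° = -27.59
Leg 2 (235°, 10.1 km): east 10.1 sin 235° = -8.27, north 10.1 cos 235° = -5.79
Summing: -5.86 km east, -33.39 km north → (-5.86, -33.39).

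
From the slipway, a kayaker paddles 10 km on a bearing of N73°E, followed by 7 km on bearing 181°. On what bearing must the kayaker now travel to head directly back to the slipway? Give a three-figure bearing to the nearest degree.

Leg 1 (N73°E, 10 km): east 10 sin 73° = 9.56, north 10 cos 73° = 2.92
Leg 2 (181°, 7 km): east 7 sin 181° = -0.12, north 7 cos 181° = -7.00
Net displacement: 9.44 east, -4.08 north. Direction back to start is (-9.44, 4.08): bearing = atan2(-9.44, 4.08) mod 360° = 293.35° ≈ 293°.

293°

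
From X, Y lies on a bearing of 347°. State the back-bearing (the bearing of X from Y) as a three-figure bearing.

Back-bearing = 347° − 180° = 167°.

167°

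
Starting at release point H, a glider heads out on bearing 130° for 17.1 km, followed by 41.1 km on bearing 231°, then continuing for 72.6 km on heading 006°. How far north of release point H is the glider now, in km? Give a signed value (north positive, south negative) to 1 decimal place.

Leg 1 (130°, 17.1 km): east 17.1 sin 130° = 13.10, north 17.1 cos 130° = -10.99
Leg 2 (231°, 41.1 km): east 41.1 sin 231° = -31.94, north 41.1 cos 231° = -25.87
Leg 3 (006°, 72.6 km): east 72.6 sin 6° = 7.59, north 72.6 cos 6° = 72.20
Net north component: 35.35 km.

35.3 km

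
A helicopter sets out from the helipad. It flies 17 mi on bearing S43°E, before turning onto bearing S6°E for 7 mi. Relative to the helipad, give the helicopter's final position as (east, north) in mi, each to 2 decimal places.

(12.33, -19.39)

Leg 1 (S43°E, 17 mi): east 17 sin 137° = 11.59, north 17 cos 137° = -12.43
Leg 2 (S6°E, 7 mi): east 7 sin 174° = 0.73, north 7 cos 174° = -6.96
Summing: 12.33 mi east, -19.39 mi north → (12.33, -19.39).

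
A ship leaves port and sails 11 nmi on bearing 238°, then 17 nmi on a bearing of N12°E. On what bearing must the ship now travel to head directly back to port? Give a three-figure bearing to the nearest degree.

152°

Leg 1 (238°, 11 nmi): east 11 sin 238° = -9.33, north 11 cos 238° = -5.83
Leg 2 (N12°E, 17 nmi): east 17 sin 12° = 3.53, north 17 cos 12° = 16.63
Net displacement: -5.79 east, 10.80 north. Direction back to start is (5.79, -10.80): bearing = atan2(5.79, -10.80) mod 360° = 151.79° ≈ 152°.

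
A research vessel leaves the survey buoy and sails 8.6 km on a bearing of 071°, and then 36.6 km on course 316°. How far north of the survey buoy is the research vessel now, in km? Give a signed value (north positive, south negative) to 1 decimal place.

29.1 km

Leg 1 (071°, 8.6 km): east 8.6 sin 71° = 8.13, north 8.6 cos 71° = 2.80
Leg 2 (316°, 36.6 km): east 36.6 sin 316° = -25.42, north 36.6 cos 316° = 26.33
Net north component: 29.13 km.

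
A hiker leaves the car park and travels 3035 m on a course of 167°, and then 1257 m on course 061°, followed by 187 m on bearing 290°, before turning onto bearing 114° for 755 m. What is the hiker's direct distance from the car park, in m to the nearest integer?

Leg 1 (167°, 3035 m): east 3035 sin 167° = 682.73, north 3035 cos 167° = -2957.21
Leg 2 (061°, 1257 m): east 1257 sin 61° = 1099.40, north 1257 cos 61° = 609.41
Leg 3 (290°, 187 m): east 187 sin 290° = -175.72, north 187 cos 290° = 63.96
Leg 4 (114°, 755 m): east 755 sin 114° = 689.73, north 755 cos 114° = -307.09
Net: 2296.13 east, -2590.94 north. Distance = √((2296.13)² + (-2590.94)²) = 3461.958 m.

3462 m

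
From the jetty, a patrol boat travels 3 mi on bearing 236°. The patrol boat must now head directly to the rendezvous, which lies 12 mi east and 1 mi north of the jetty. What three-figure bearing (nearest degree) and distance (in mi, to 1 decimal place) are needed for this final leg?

Leg 1 (236°, 3 mi): east 3 sin 236° = -2.49, north 3 cos 236° = -1.68
Current position: (-2.49, -1.68). Target: (12, 1). Remaining: Δeast = 14.49, Δnorth = 2.68.
Bearing = atan2(14.49, 2.68) mod 360° = 79.53°; distance = √((14.49)² + (2.68)²) = 14.732 mi.

080°, 14.7 mi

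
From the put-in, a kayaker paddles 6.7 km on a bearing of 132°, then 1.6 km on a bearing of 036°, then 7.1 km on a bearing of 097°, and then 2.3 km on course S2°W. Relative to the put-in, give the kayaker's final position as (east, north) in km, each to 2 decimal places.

Leg 1 (132°, 6.7 km): east 6.7 sin 132° = 4.98, north 6.7 cos 132° = -4.48
Leg 2 (036°, 1.6 km): east 1.6 sin 36° = 0.94, north 1.6 cos 36° = 1.29
Leg 3 (097°, 7.1 km): east 7.1 sin 97° = 7.05, north 7.1 cos 97° = -0.87
Leg 4 (S2°W, 2.3 km): east 2.3 sin 182° = -0.08, north 2.3 cos 182° = -2.30
Summing: 12.89 km east, -6.35 km north → (12.89, -6.35).

(12.89, -6.35)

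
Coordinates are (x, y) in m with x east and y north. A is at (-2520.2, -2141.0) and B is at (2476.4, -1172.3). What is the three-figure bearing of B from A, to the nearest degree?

Δeast = 2476.4 − -2520.2 = 4996.60; Δnorth = -1172.3 − -2141.0 = 968.70.
Bearing = atan2(Δeast, Δnorth) mod 360° = 79.03° ≈ 079°.

079°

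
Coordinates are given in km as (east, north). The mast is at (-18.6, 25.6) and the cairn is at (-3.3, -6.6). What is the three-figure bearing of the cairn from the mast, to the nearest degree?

Δeast = -3.3 − -18.6 = 15.30; Δnorth = -6.6 − 25.6 = -32.20.
Bearing = atan2(Δeast, Δnorth) mod 360° = 154.59° ≈ 155°.

155°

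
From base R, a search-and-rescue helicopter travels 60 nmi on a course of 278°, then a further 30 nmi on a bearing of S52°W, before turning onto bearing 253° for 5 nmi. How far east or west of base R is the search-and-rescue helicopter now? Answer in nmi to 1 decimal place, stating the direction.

87.8 nmi west

Leg 1 (278°, 60 nmi): east 60 sin 278° = -59.42, north 60 cos 278° = 8.35
Leg 2 (S52°W, 30 nmi): east 30 sin 232° = -23.64, north 30 cos 232° = -18.47
Leg 3 (253°, 5 nmi): east 5 sin 253° = -4.78, north 5 cos 253° = -1.46
Net east component: -87.84 nmi.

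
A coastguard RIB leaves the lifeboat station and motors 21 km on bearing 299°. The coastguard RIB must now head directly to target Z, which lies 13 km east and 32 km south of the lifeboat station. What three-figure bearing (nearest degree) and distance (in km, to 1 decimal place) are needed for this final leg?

Leg 1 (299°, 21 km): east 21 sin 299° = -18.37, north 21 cos 299° = 10.18
Current position: (-18.37, 10.18). Target: (13, -32). Remaining: Δeast = 31.37, Δnorth = -42.18.
Bearing = atan2(31.37, -42.18) mod 360° = 143.36°; distance = √((31.37)² + (-42.18)²) = 52.565 km.

143°, 52.6 km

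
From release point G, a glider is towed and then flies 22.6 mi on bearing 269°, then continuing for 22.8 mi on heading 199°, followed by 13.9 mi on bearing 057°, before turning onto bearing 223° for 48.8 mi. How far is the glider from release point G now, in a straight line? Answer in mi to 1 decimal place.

71.9 mi

Leg 1 (269°, 22.6 mi): east 22.6 sin 269° = -22.60, north 22.6 cos 269° = -0.39
Leg 2 (199°, 22.8 mi): east 22.8 sin 199° = -7.42, north 22.8 cos 199° = -21.56
Leg 3 (057°, 13.9 mi): east 13.9 sin 57° = 11.66, north 13.9 cos 57° = 7.57
Leg 4 (223°, 48.8 mi): east 48.8 sin 223° = -33.28, north 48.8 cos 223° = -35.69
Net: -51.64 east, -50.07 north. Distance = √((-51.64)² + (-50.07)²) = 71.932 mi.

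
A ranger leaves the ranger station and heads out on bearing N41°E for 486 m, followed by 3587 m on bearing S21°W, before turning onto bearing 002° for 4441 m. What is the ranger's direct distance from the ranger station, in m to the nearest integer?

1667 m

Leg 1 (N41°E, 486 m): east 486 sin 41° = 318.84, north 486 cos 41° = 366.79
Leg 2 (S21°W, 3587 m): east 3587 sin 201° = -1285.47, north 3587 cos 201° = -3348.75
Leg 3 (002°, 4441 m): east 4441 sin 2° = 154.99, north 4441 cos 2° = 4438.29
Net: -811.63 east, 1456.33 north. Distance = √((-811.63)² + (1456.33)²) = 1667.227 m.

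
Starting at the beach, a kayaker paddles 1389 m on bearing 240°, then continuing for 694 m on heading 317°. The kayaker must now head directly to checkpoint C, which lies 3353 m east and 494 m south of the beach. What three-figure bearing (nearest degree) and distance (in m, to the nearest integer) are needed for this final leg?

Leg 1 (240°, 1389 m): east 1389 sin 240° = -1202.91, north 1389 cos 240° = -694.50
Leg 2 (317°, 694 m): east 694 sin 317° = -473.31, north 694 cos 317° = 507.56
Current position: (-1676.22, -186.94). Target: (3353, -494). Remaining: Δeast = 5029.22, Δnorth = -307.06.
Bearing = atan2(5029.22, -307.06) mod 360° = 93.49°; distance = √((5029.22)² + (-307.06)²) = 5038.581 m.

093°, 5039 m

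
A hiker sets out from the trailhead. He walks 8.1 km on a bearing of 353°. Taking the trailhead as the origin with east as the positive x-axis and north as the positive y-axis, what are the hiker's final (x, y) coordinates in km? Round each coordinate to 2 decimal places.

(-0.99, 8.04)

Leg 1 (353°, 8.1 km): east 8.1 sin 353° = -0.99, north 8.1 cos 353° = 8.04
Summing: -0.99 km east, 8.04 km north → (-0.99, 8.04).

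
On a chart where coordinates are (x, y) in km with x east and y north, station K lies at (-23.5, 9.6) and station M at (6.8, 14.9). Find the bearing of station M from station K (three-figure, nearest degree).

Δeast = 6.8 − -23.5 = 30.30; Δnorth = 14.9 − 9.6 = 5.30.
Bearing = atan2(Δeast, Δnorth) mod 360° = 80.08° ≈ 080°.

080°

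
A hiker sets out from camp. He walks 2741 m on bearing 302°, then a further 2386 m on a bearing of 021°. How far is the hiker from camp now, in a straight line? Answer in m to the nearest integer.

3963 m

Leg 1 (302°, 2741 m): east 2741 sin 302° = -2324.50, north 2741 cos 302° = 1452.51
Leg 2 (021°, 2386 m): east 2386 sin 21° = 855.07, north 2386 cos 21° = 2227.52
Net: -1469.43 east, 3680.03 north. Distance = √((-1469.43)² + (3680.03)²) = 3962.558 m.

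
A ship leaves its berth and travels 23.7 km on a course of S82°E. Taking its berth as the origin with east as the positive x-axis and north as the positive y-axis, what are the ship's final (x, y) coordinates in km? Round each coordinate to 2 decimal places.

Leg 1 (S82°E, 23.7 km): east 23.7 sin 98° = 23.47, north 23.7 cos 98° = -3.30
Summing: 23.47 km east, -3.30 km north → (23.47, -3.30).

(23.47, -3.30)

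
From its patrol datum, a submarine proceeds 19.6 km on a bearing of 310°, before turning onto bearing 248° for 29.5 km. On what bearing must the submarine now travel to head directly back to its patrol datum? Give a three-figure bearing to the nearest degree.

092°

Leg 1 (310°, 19.6 km): east 19.6 sin 310° = -15.01, north 19.6 cos 310° = 12.60
Leg 2 (248°, 29.5 km): east 29.5 sin 248° = -27.35, north 29.5 cos 248° = -11.05
Net displacement: -42.37 east, 1.55 north. Direction back to start is (42.37, -1.55): bearing = atan2(42.37, -1.55) mod 360° = 92.09° ≈ 092°.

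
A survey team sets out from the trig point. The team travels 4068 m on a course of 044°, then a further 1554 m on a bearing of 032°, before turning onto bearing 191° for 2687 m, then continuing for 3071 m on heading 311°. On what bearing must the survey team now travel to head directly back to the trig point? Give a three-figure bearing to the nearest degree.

Leg 1 (044°, 4068 m): east 4068 sin 44° = 2825.87, north 4068 cos 44° = 2926.27
Leg 2 (032°, 1554 m): east 1554 sin 32° = 823.49, north 1554 cos 32° = 1317.87
Leg 3 (191°, 2687 m): east 2687 sin 191° = -512.70, north 2687 cos 191° = -2637.63
Leg 4 (311°, 3071 m): east 3071 sin 311° = -2317.71, north 3071 cos 311° = 2014.76
Net displacement: 818.95 east, 3621.27 north. Direction back to start is (-818.95, -3621.27): bearing = atan2(-818.95, -3621.27) mod 360° = 192.74° ≈ 193°.

193°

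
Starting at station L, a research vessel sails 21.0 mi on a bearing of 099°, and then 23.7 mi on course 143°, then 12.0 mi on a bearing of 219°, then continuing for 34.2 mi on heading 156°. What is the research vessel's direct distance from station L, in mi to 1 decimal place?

Leg 1 (099°, 21.0 mi): east 21.0 sin 99° = 20.74, north 21.0 cos 99° = -3.29
Leg 2 (143°, 23.7 mi): east 23.7 sin 143° = 14.26, north 23.7 cos 143° = -18.93
Leg 3 (219°, 12.0 mi): east 12.0 sin 219° = -7.55, north 12.0 cos 219° = -9.33
Leg 4 (156°, 34.2 mi): east 34.2 sin 156° = 13.91, north 34.2 cos 156° = -31.24
Net: 41.36 east, -62.78 north. Distance = √((41.36)² + (-62.78)²) = 75.183 mi.

75.2 mi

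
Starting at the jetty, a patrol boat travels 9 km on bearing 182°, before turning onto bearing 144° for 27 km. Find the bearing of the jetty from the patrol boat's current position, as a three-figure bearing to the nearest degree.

Leg 1 (182°, 9 km): east 9 sin 182° = -0.31, north 9 cos 182° = -8.99
Leg 2 (144°, 27 km): east 27 sin 144° = 15.87, north 27 cos 144° = -21.84
Net displacement: 15.56 east, -30.84 north. Direction back to start is (-15.56, 30.84): bearing = atan2(-15.56, 30.84) mod 360° = 333.23° ≈ 333°.

333°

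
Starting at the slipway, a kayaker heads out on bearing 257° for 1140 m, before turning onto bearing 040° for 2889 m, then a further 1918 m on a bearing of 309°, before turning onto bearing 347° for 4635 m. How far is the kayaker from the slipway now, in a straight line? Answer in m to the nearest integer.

7885 m

Leg 1 (257°, 1140 m): east 1140 sin 257° = -1110.78, north 1140 cos 257° = -256.44
Leg 2 (040°, 2889 m): east 2889 sin 40° = 1857.01, north 2889 cos 40° = 2213.10
Leg 3 (309°, 1918 m): east 1918 sin 309° = -1490.57, north 1918 cos 309° = 1207.04
Leg 4 (347°, 4635 m): east 4635 sin 347° = -1042.65, north 4635 cos 347° = 4516.21
Net: -1786.98 east, 7679.90 north. Distance = √((-1786.98)² + (7679.90)²) = 7885.060 m.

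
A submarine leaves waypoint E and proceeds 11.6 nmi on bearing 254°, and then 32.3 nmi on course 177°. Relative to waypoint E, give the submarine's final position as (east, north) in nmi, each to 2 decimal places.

Leg 1 (254°, 11.6 nmi): east 11.6 sin 254° = -11.15, north 11.6 cos 254° = -3.20
Leg 2 (177°, 32.3 nmi): east 32.3 sin 177° = 1.69, north 32.3 cos 177° = -32.26
Summing: -9.46 nmi east, -35.45 nmi north → (-9.46, -35.45).

(-9.46, -35.45)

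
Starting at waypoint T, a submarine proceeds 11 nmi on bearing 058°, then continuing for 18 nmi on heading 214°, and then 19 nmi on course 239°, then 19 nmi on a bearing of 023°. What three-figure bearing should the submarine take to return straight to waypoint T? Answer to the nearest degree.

Leg 1 (058°, 11 nmi): east 11 sin 58° = 9.33, north 11 cos 58° = 5.83
Leg 2 (214°, 18 nmi): east 18 sin 214° = -10.07, north 18 cos 214° = -14.92
Leg 3 (239°, 19 nmi): east 19 sin 239° = -16.29, north 19 cos 239° = -9.79
Leg 4 (023°, 19 nmi): east 19 sin 23° = 7.42, north 19 cos 23° = 17.49
Net displacement: -9.60 east, -1.39 north. Direction back to start is (9.60, 1.39): bearing = atan2(9.60, 1.39) mod 360° = 81.76° ≈ 082°.

082°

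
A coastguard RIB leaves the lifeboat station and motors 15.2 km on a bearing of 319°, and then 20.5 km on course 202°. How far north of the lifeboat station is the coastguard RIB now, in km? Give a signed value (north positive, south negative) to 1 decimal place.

Leg 1 (319°, 15.2 km): east 15.2 sin 319° = -9.97, north 15.2 cos 319° = 11.47
Leg 2 (202°, 20.5 km): east 20.5 sin 202° = -7.68, north 20.5 cos 202° = -19.01
Net north component: -7.54 km.

-7.5 km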